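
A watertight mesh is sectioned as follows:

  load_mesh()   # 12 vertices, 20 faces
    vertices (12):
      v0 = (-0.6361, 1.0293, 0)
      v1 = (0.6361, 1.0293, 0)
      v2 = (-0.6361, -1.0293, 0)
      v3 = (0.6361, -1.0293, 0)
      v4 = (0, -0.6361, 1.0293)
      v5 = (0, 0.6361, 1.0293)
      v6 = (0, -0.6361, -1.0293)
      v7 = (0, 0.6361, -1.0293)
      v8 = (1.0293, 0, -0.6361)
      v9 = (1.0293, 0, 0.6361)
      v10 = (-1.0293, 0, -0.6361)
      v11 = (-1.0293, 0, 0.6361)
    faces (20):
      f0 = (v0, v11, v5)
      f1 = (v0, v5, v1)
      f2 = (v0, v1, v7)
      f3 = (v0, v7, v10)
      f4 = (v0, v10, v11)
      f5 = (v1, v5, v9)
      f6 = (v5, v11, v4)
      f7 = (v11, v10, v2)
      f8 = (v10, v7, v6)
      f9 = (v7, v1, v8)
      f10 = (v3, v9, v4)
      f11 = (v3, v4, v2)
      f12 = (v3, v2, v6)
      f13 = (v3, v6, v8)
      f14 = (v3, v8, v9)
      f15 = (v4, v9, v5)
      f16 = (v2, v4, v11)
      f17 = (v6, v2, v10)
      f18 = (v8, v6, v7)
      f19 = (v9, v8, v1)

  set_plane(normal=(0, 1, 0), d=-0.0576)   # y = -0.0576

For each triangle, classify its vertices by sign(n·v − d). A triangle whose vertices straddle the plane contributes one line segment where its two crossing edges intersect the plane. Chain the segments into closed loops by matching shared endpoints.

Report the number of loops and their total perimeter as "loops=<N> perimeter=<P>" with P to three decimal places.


loops=1 perimeter=6.813

Straddling triangles (10 of 20):
  (v5,v11,v4) [++-] → (-0.936095, -0.0576, 0.671705)–(0, -0.0576, 1.0293)  len=1.0021
  (v11,v10,v2) [++-] → (-1.0073, -0.0576, -0.600504)–(-1.0073, -0.0576, 0.600504)  len=1.2010
  (v10,v7,v6) [++-] → (0, -0.0576, -1.0293)–(-0.936095, -0.0576, -0.671705)  len=1.0021
  (v3,v9,v4) [-+-] → (1.0073, -0.0576, 0.600504)–(0.936095, -0.0576, 0.671705)  len=0.1007
  (v3,v6,v8) [--+] → (0.936095, -0.0576, -0.671705)–(1.0073, -0.0576, -0.600504)  len=0.1007
  (v3,v8,v9) [-++] → (1.0073, -0.0576, -0.600504)–(1.0073, -0.0576, 0.600504)  len=1.2010
  (v4,v9,v5) [-++] → (0.936095, -0.0576, 0.671705)–(0, -0.0576, 1.0293)  len=1.0021
  (v2,v4,v11) [--+] → (-0.936095, -0.0576, 0.671705)–(-1.0073, -0.0576, 0.600504)  len=0.1007
  (v6,v2,v10) [--+] → (-1.0073, -0.0576, -0.600504)–(-0.936095, -0.0576, -0.671705)  len=0.1007
  (v8,v6,v7) [+-+] → (0.936095, -0.0576, -0.671705)–(0, -0.0576, -1.0293)  len=1.0021

Chained into 1 loop(s):
  loop 1: 10 segments, perimeter = 6.8131
Total perimeter = 6.813


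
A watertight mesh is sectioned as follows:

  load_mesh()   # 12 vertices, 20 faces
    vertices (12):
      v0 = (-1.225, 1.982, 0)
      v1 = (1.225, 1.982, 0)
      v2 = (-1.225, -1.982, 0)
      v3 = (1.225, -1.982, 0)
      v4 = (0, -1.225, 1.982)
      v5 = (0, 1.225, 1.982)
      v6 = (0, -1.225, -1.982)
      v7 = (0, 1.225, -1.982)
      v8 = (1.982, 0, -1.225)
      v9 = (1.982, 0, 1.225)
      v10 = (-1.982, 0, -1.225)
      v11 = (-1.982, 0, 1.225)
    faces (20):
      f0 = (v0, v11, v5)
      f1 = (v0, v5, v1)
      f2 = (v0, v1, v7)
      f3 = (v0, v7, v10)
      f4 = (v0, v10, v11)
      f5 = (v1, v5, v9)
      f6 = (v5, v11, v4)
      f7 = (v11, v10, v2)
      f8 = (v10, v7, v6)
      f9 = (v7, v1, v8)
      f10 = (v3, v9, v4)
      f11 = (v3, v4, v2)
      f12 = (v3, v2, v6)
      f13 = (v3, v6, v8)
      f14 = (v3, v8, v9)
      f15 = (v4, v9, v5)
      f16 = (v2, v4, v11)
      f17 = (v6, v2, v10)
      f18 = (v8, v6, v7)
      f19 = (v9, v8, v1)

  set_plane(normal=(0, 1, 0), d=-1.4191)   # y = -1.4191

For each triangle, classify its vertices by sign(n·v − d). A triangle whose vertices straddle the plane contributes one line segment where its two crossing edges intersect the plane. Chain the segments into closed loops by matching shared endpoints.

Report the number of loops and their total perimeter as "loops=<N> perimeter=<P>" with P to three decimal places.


Straddling triangles (8 of 20):
  (v11,v10,v2) [++-] → (-1.43999, -1.4191, -0.347907)–(-1.43999, -1.4191, 0.347907)  len=0.6958
  (v3,v9,v4) [-++] → (1.43999, -1.4191, 0.347907)–(0.314098, -1.4191, 1.4738)  len=1.5923
  (v3,v4,v2) [-+-] → (0.314098, -1.4191, 1.4738)–(-0.314098, -1.4191, 1.4738)  len=0.6282
  (v3,v2,v6) [--+] → (-0.314098, -1.4191, -1.4738)–(0.314098, -1.4191, -1.4738)  len=0.6282
  (v3,v6,v8) [-++] → (0.314098, -1.4191, -1.4738)–(1.43999, -1.4191, -0.347907)  len=1.5923
  (v3,v8,v9) [-++] → (1.43999, -1.4191, -0.347907)–(1.43999, -1.4191, 0.347907)  len=0.6958
  (v2,v4,v11) [-++] → (-0.314098, -1.4191, 1.4738)–(-1.43999, -1.4191, 0.347907)  len=1.5923
  (v6,v2,v10) [+-+] → (-0.314098, -1.4191, -1.4738)–(-1.43999, -1.4191, -0.347907)  len=1.5923

Chained into 1 loop(s):
  loop 1: 8 segments, perimeter = 9.0170
Total perimeter = 9.017

loops=1 perimeter=9.017


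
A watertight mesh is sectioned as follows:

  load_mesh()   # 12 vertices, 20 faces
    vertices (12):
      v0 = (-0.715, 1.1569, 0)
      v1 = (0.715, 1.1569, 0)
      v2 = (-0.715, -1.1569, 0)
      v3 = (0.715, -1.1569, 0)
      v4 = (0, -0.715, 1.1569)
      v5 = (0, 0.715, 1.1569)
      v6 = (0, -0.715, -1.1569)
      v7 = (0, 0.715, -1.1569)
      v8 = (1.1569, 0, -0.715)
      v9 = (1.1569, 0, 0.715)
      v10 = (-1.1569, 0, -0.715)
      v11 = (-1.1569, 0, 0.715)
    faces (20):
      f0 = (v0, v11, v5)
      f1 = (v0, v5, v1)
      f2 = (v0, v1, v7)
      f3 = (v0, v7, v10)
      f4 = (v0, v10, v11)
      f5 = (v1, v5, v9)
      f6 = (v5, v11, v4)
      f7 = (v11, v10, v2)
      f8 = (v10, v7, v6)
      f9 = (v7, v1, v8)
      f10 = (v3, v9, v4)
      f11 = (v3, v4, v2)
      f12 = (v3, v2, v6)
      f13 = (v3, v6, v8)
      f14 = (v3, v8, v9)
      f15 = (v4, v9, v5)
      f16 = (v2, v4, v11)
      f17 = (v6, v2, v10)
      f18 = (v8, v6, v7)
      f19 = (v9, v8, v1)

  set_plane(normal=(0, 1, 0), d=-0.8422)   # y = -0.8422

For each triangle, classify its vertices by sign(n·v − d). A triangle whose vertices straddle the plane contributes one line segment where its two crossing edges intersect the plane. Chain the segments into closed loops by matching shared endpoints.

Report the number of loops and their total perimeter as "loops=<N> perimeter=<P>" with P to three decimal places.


Straddling triangles (8 of 20):
  (v11,v10,v2) [++-] → (-0.835206, -0.8422, -0.194494)–(-0.835206, -0.8422, 0.194494)  len=0.3890
  (v3,v9,v4) [-++] → (0.835206, -0.8422, 0.194494)–(0.205811, -0.8422, 0.823889)  len=0.8901
  (v3,v4,v2) [-+-] → (0.205811, -0.8422, 0.823889)–(-0.205811, -0.8422, 0.823889)  len=0.4116
  (v3,v2,v6) [--+] → (-0.205811, -0.8422, -0.823889)–(0.205811, -0.8422, -0.823889)  len=0.4116
  (v3,v6,v8) [-++] → (0.205811, -0.8422, -0.823889)–(0.835206, -0.8422, -0.194494)  len=0.8901
  (v3,v8,v9) [-++] → (0.835206, -0.8422, -0.194494)–(0.835206, -0.8422, 0.194494)  len=0.3890
  (v2,v4,v11) [-++] → (-0.205811, -0.8422, 0.823889)–(-0.835206, -0.8422, 0.194494)  len=0.8901
  (v6,v2,v10) [+-+] → (-0.205811, -0.8422, -0.823889)–(-0.835206, -0.8422, -0.194494)  len=0.8901

Chained into 1 loop(s):
  loop 1: 8 segments, perimeter = 5.1616
Total perimeter = 5.162

loops=1 perimeter=5.162


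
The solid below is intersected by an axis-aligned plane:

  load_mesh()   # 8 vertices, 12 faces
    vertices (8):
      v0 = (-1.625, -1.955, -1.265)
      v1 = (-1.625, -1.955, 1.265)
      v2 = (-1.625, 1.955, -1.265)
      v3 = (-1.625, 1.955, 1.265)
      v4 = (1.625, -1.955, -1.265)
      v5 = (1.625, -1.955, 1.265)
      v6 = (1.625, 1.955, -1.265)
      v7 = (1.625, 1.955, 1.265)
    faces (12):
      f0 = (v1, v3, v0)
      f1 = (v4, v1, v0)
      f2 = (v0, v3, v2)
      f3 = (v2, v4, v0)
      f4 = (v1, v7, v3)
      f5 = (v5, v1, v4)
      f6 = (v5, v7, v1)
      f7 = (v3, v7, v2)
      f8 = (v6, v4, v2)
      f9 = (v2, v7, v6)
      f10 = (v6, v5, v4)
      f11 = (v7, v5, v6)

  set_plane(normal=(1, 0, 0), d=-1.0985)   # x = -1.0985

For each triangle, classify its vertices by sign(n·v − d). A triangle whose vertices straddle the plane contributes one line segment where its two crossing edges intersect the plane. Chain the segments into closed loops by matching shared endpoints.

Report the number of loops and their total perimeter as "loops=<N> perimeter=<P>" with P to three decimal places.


loops=1 perimeter=12.880

Straddling triangles (8 of 12):
  (v4,v1,v0) [+--] → (-1.0985, -1.955, 0.85514)–(-1.0985, -1.955, -1.265)  len=2.1201
  (v2,v4,v0) [-+-] → (-1.0985, 1.32158, -1.265)–(-1.0985, -1.955, -1.265)  len=3.2766
  (v1,v7,v3) [-+-] → (-1.0985, -1.32158, 1.265)–(-1.0985, 1.955, 1.265)  len=3.2766
  (v5,v1,v4) [+-+] → (-1.0985, -1.955, 1.265)–(-1.0985, -1.955, 0.85514)  len=0.4099
  (v5,v7,v1) [++-] → (-1.0985, -1.32158, 1.265)–(-1.0985, -1.955, 1.265)  len=0.6334
  (v3,v7,v2) [-+-] → (-1.0985, 1.955, 1.265)–(-1.0985, 1.955, -0.85514)  len=2.1201
  (v6,v4,v2) [++-] → (-1.0985, 1.32158, -1.265)–(-1.0985, 1.955, -1.265)  len=0.6334
  (v2,v7,v6) [-++] → (-1.0985, 1.955, -0.85514)–(-1.0985, 1.955, -1.265)  len=0.4099

Chained into 1 loop(s):
  loop 1: 8 segments, perimeter = 12.8800
Total perimeter = 12.880


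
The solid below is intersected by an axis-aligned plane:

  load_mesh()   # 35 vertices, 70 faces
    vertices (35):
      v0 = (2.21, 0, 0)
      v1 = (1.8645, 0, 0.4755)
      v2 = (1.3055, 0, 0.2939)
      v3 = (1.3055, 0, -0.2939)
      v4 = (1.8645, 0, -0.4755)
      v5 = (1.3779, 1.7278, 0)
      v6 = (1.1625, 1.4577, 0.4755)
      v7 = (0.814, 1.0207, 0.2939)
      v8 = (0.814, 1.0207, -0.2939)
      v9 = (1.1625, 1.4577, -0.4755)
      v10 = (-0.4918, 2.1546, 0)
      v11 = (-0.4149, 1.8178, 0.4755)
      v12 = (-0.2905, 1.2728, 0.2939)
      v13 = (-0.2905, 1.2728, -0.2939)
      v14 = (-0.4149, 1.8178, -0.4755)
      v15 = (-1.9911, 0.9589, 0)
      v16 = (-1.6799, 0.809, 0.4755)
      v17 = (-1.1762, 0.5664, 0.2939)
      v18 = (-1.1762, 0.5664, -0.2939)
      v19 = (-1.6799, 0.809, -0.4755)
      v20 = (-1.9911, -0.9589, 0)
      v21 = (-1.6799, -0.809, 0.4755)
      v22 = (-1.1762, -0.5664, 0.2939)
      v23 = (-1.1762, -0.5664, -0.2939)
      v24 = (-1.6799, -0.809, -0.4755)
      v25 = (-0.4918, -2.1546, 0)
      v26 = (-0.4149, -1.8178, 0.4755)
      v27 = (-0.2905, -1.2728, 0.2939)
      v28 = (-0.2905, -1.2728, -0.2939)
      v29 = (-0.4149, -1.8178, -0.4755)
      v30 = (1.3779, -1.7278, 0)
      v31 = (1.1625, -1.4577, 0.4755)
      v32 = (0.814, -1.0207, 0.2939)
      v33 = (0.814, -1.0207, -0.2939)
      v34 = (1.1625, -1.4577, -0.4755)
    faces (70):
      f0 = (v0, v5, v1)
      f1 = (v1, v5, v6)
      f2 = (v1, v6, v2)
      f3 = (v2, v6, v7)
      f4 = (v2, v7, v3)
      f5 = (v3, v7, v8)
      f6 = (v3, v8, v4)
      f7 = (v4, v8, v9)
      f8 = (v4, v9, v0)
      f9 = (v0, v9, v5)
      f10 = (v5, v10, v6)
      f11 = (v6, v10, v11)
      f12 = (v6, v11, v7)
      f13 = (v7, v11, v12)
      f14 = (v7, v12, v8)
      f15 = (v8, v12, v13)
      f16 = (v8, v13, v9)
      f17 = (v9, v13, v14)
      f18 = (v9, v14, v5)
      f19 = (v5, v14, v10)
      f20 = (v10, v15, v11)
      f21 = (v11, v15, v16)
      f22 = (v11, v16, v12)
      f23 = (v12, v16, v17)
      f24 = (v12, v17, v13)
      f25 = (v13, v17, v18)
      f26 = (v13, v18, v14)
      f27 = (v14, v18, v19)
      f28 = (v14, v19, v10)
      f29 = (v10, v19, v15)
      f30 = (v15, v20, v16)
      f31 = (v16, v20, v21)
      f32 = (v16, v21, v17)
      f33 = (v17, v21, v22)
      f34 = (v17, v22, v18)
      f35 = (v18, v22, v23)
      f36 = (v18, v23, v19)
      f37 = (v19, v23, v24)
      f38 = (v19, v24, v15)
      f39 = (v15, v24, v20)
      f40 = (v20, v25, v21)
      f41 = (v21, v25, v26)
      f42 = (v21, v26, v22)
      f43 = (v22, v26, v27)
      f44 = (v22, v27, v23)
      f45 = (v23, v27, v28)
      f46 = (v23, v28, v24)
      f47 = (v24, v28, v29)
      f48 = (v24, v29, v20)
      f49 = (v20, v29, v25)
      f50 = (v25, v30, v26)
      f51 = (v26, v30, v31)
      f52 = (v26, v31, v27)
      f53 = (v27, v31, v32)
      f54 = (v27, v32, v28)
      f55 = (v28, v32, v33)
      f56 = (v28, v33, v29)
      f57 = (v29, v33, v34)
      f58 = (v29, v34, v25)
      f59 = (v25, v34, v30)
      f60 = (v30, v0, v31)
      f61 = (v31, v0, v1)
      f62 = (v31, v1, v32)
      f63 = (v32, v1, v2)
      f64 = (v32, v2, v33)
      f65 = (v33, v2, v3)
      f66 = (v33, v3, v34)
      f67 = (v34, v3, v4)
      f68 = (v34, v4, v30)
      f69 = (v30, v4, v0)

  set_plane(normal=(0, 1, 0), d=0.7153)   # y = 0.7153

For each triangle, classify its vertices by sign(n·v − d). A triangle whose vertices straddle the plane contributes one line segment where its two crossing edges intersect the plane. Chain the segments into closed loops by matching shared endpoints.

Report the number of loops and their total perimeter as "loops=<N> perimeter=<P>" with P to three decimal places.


Straddling triangles (22 of 70):
  (v0,v5,v1) [-+-] → (1.86552, 0.7153, 0)–(1.66305, 0.7153, 0.278646)  len=0.3444
  (v1,v5,v6) [-++] → (1.66305, 0.7153, 0.278646)–(1.52003, 0.7153, 0.4755)  len=0.2433
  (v1,v6,v2) [-+-] → (1.52003, 0.7153, 0.4755)–(1.23533, 0.7153, 0.383012)  len=0.2993
  (v2,v6,v7) [-++] → (1.23533, 0.7153, 0.383012)–(0.96106, 0.7153, 0.2939)  len=0.2884
  (v2,v7,v3) [-+-] → (0.96106, 0.7153, 0.2939)–(0.96106, 0.7153, 0.118026)  len=0.1759
  (v3,v7,v8) [-++] → (0.96106, 0.7153, 0.118026)–(0.96106, 0.7153, -0.2939)  len=0.4119
  (v3,v8,v4) [-+-] → (0.96106, 0.7153, -0.2939)–(1.12832, 0.7153, -0.348236)  len=0.1759
  (v4,v8,v9) [-++] → (1.12832, 0.7153, -0.348236)–(1.52003, 0.7153, -0.4755)  len=0.4119
  (v4,v9,v0) [-+-] → (1.52003, 0.7153, -0.4755)–(1.69599, 0.7153, -0.23333)  len=0.2993
  (v0,v9,v5) [-++] → (1.69599, 0.7153, -0.23333)–(1.86552, 0.7153, 0)  len=0.2884
  (v12,v16,v17) [++-] → (-1.48535, 0.7153, 0.40536)–(-0.989506, 0.7153, 0.2939)  len=0.5082
  (v12,v17,v13) [+-+] → (-0.989506, 0.7153, 0.2939)–(-0.989506, 0.7153, 0.169999)  len=0.1239
  (v13,v17,v18) [+--] → (-0.989506, 0.7153, 0.169999)–(-0.989506, 0.7153, -0.2939)  len=0.4639
  (v13,v18,v14) [+-+] → (-0.989506, 0.7153, -0.2939)–(-1.08562, 0.7153, -0.315508)  len=0.0985
  (v14,v18,v19) [+-+] → (-1.08562, 0.7153, -0.315508)–(-1.48535, 0.7153, -0.40536)  len=0.4097
  (v15,v20,v16) [+-+] → (-1.9911, 0.7153, 0)–(-1.69639, 0.7153, 0.450298)  len=0.5382
  (v16,v20,v21) [+--] → (-1.69639, 0.7153, 0.450298)–(-1.6799, 0.7153, 0.4755)  len=0.0301
  (v16,v21,v17) [+--] → (-1.6799, 0.7153, 0.4755)–(-1.48535, 0.7153, 0.40536)  len=0.2068
  (v18,v23,v19) [--+] → (-1.64559, 0.7153, -0.463128)–(-1.48535, 0.7153, -0.40536)  len=0.1703
  (v19,v23,v24) [+--] → (-1.64559, 0.7153, -0.463128)–(-1.6799, 0.7153, -0.4755)  len=0.0365
  (v19,v24,v15) [+-+] → (-1.6799, 0.7153, -0.4755)–(-1.94822, 0.7153, -0.0655194)  len=0.4900
  (v15,v24,v20) [+--] → (-1.94822, 0.7153, -0.0655194)–(-1.9911, 0.7153, 0)  len=0.0783

Chained into 2 loop(s):
  loop 1: 10 segments, perimeter = 2.9388
  loop 2: 12 segments, perimeter = 3.1544
Total perimeter = 6.093

loops=2 perimeter=6.093


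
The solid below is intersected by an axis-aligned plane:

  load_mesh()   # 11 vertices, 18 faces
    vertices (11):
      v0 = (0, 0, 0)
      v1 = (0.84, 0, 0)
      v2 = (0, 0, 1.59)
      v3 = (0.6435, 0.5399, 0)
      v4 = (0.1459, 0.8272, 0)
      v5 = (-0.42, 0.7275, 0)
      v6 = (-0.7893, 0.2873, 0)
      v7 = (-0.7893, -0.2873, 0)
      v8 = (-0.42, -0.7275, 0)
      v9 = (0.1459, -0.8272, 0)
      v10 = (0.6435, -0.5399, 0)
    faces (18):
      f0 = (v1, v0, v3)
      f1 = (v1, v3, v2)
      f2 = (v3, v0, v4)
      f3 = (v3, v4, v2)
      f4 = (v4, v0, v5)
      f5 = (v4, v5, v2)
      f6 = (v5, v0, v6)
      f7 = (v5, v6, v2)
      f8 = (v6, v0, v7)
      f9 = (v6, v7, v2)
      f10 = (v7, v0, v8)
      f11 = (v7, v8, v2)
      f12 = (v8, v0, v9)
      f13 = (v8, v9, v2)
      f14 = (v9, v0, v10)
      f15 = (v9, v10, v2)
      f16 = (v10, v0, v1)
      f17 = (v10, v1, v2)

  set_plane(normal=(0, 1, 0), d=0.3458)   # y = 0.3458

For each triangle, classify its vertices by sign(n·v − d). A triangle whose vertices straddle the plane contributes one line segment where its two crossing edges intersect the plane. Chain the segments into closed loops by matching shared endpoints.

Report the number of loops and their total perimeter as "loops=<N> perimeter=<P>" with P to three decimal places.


loops=1 perimeter=3.869

Straddling triangles (8 of 18):
  (v1,v0,v3) [--+] → (0.412155, 0.3458, 0)–(0.714144, 0.3458, 0)  len=0.3020
  (v1,v3,v2) [-+-] → (0.714144, 0.3458, 0)–(0.412155, 0.3458, 0.571623)  len=0.6465
  (v3,v0,v4) [+-+] → (0.412155, 0.3458, 0)–(0.0609916, 0.3458, 0)  len=0.3512
  (v3,v4,v2) [++-] → (0.0609916, 0.3458, 0.925322)–(0.412155, 0.3458, 0.571623)  len=0.4984
  (v4,v0,v5) [+-+] → (0.0609916, 0.3458, 0)–(-0.199637, 0.3458, 0)  len=0.2606
  (v4,v5,v2) [++-] → (-0.199637, 0.3458, 0.834231)–(0.0609916, 0.3458, 0.925322)  len=0.2761
  (v5,v0,v6) [+--] → (-0.199637, 0.3458, 0)–(-0.740222, 0.3458, 0)  len=0.5406
  (v5,v6,v2) [+--] → (-0.740222, 0.3458, 0)–(-0.199637, 0.3458, 0.834231)  len=0.9941

Chained into 1 loop(s):
  loop 1: 8 segments, perimeter = 3.8694
Total perimeter = 3.869


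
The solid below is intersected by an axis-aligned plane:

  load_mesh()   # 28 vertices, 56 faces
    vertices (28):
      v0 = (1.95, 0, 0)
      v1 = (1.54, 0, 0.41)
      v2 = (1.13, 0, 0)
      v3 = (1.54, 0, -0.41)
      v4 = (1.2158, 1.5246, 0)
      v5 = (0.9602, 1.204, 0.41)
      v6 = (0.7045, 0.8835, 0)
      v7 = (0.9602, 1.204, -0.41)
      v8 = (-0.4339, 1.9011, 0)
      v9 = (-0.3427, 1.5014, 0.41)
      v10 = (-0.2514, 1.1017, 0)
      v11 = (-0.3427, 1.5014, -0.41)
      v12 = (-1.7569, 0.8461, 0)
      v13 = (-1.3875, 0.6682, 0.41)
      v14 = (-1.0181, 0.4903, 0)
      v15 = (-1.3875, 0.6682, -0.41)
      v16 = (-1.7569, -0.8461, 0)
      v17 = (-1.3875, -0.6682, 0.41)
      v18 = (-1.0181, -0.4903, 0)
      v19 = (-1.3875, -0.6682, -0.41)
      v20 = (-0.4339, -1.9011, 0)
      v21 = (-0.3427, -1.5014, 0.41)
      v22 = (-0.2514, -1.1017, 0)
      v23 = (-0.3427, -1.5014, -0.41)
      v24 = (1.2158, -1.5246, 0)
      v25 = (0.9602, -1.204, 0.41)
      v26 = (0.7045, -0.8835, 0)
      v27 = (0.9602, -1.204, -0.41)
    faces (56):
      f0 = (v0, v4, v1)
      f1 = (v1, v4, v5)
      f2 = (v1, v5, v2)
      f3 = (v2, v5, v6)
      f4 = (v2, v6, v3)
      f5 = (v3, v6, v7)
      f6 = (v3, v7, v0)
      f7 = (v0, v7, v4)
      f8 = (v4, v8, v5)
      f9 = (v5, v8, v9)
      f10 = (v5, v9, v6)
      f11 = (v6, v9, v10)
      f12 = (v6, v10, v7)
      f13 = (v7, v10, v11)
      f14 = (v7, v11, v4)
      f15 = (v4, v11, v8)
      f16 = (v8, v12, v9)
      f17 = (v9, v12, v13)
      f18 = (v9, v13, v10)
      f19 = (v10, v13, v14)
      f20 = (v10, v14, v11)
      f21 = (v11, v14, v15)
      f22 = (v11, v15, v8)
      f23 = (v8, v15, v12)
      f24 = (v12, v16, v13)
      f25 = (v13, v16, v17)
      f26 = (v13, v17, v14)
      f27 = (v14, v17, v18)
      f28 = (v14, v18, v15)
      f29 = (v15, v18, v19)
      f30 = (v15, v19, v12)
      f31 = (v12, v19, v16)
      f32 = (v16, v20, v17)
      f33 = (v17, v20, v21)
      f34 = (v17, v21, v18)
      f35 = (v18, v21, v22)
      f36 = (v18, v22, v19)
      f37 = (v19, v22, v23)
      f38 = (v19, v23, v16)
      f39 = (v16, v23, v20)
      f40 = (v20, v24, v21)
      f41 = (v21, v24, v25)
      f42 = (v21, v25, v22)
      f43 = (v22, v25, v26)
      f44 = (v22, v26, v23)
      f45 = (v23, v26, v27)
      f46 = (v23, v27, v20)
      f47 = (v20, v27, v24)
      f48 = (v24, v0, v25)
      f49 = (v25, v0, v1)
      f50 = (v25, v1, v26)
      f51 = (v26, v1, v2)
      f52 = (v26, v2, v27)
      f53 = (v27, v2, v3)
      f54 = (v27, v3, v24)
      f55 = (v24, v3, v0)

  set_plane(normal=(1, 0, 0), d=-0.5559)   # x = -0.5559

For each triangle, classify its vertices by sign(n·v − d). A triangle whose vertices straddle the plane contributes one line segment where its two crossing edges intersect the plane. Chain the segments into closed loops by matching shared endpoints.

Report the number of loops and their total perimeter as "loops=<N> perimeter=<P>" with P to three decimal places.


loops=2 perimeter=5.004

Straddling triangles (16 of 56):
  (v8,v12,v9) [+-+] → (-0.5559, 1.80381, 0)–(-0.5559, 1.40261, 0.34819)  len=0.5312
  (v9,v12,v13) [+--] → (-0.5559, 1.40261, 0.34819)–(-0.5559, 1.33138, 0.41)  len=0.0943
  (v9,v13,v10) [+-+] → (-0.5559, 1.33138, 0.41)–(-0.5559, 0.985512, 0.109889)  len=0.4579
  (v10,v13,v14) [+--] → (-0.5559, 0.985512, 0.109889)–(-0.5559, 0.858878, 0)  len=0.1677
  (v10,v14,v11) [+-+] → (-0.5559, 0.858878, 0)–(-0.5559, 1.18223, -0.280577)  len=0.4281
  (v11,v14,v15) [+--] → (-0.5559, 1.18223, -0.280577)–(-0.5559, 1.33138, -0.41)  len=0.1975
  (v11,v15,v8) [+-+] → (-0.5559, 1.33138, -0.41)–(-0.5559, 1.74337, -0.0524539)  len=0.5455
  (v8,v15,v12) [+--] → (-0.5559, 1.74337, -0.0524539)–(-0.5559, 1.80381, 0)  len=0.0800
  (v16,v20,v17) [-+-] → (-0.5559, -1.80381, 0)–(-0.5559, -1.74337, 0.0524539)  len=0.0800
  (v17,v20,v21) [-++] → (-0.5559, -1.74337, 0.0524539)–(-0.5559, -1.33138, 0.41)  len=0.5455
  (v17,v21,v18) [-+-] → (-0.5559, -1.33138, 0.41)–(-0.5559, -1.18223, 0.280577)  len=0.1975
  (v18,v21,v22) [-++] → (-0.5559, -1.18223, 0.280577)–(-0.5559, -0.858878, 0)  len=0.4281
  (v18,v22,v19) [-+-] → (-0.5559, -0.858878, 0)–(-0.5559, -0.985512, -0.109889)  len=0.1677
  (v19,v22,v23) [-++] → (-0.5559, -0.985512, -0.109889)–(-0.5559, -1.33138, -0.41)  len=0.4579
  (v19,v23,v16) [-+-] → (-0.5559, -1.33138, -0.41)–(-0.5559, -1.40261, -0.34819)  len=0.0943
  (v16,v23,v20) [-++] → (-0.5559, -1.40261, -0.34819)–(-0.5559, -1.80381, 0)  len=0.5312

Chained into 2 loop(s):
  loop 1: 8 segments, perimeter = 2.5022
  loop 2: 8 segments, perimeter = 2.5022
Total perimeter = 5.004


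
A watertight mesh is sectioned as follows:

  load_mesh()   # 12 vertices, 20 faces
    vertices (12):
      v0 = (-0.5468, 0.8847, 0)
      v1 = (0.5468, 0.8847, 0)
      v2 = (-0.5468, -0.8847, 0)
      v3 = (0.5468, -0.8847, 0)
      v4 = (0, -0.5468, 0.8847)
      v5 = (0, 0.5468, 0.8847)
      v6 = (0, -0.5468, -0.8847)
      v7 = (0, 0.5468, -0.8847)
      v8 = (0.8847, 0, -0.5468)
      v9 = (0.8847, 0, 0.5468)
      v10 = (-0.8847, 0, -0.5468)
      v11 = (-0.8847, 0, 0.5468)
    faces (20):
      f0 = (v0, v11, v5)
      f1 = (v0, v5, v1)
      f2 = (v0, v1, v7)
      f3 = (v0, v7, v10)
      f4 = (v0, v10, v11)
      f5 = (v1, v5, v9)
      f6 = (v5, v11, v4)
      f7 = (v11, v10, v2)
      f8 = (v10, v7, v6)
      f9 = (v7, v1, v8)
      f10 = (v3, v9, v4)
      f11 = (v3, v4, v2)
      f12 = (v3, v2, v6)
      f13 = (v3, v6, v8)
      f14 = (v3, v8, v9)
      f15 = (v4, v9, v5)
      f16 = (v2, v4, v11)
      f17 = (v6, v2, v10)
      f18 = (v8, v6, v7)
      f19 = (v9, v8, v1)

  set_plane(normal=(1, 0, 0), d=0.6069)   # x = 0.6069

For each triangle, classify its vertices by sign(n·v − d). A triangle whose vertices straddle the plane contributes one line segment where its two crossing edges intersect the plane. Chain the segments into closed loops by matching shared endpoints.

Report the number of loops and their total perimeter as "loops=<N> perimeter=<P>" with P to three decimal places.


Straddling triangles (8 of 20):
  (v1,v5,v9) [--+] → (0.6069, 0.171698, 0.652902)–(0.6069, 0.727344, 0.0972556)  len=0.7858
  (v7,v1,v8) [--+] → (0.6069, 0.727344, -0.0972556)–(0.6069, 0.171698, -0.652902)  len=0.7858
  (v3,v9,v4) [-+-] → (0.6069, -0.727344, 0.0972556)–(0.6069, -0.171698, 0.652902)  len=0.7858
  (v3,v6,v8) [--+] → (0.6069, -0.171698, -0.652902)–(0.6069, -0.727344, -0.0972556)  len=0.7858
  (v3,v8,v9) [-++] → (0.6069, -0.727344, -0.0972556)–(0.6069, -0.727344, 0.0972556)  len=0.1945
  (v4,v9,v5) [-+-] → (0.6069, -0.171698, 0.652902)–(0.6069, 0.171698, 0.652902)  len=0.3434
  (v8,v6,v7) [+--] → (0.6069, -0.171698, -0.652902)–(0.6069, 0.171698, -0.652902)  len=0.3434
  (v9,v8,v1) [++-] → (0.6069, 0.727344, -0.0972556)–(0.6069, 0.727344, 0.0972556)  len=0.1945

Chained into 1 loop(s):
  loop 1: 8 segments, perimeter = 4.2190
Total perimeter = 4.219

loops=1 perimeter=4.219


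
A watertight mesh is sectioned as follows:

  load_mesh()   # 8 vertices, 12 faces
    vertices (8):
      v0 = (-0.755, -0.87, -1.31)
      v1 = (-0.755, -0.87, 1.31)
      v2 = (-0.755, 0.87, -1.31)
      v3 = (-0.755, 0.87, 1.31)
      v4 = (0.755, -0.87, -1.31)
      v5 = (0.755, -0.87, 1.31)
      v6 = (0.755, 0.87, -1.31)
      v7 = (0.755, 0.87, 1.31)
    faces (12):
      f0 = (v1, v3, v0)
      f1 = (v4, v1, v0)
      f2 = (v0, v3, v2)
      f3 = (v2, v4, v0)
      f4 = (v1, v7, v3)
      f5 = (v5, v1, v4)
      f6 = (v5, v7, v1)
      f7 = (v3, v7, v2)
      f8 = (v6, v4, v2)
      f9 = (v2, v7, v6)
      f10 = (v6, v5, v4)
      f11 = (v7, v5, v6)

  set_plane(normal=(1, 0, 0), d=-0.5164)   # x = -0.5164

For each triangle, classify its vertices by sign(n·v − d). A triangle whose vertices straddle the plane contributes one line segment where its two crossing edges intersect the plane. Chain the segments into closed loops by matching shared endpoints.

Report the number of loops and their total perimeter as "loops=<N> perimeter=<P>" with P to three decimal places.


loops=1 perimeter=8.720

Straddling triangles (8 of 12):
  (v4,v1,v0) [+--] → (-0.5164, -0.87, 0.896005)–(-0.5164, -0.87, -1.31)  len=2.2060
  (v2,v4,v0) [-+-] → (-0.5164, 0.595057, -1.31)–(-0.5164, -0.87, -1.31)  len=1.4651
  (v1,v7,v3) [-+-] → (-0.5164, -0.595057, 1.31)–(-0.5164, 0.87, 1.31)  len=1.4651
  (v5,v1,v4) [+-+] → (-0.5164, -0.87, 1.31)–(-0.5164, -0.87, 0.896005)  len=0.4140
  (v5,v7,v1) [++-] → (-0.5164, -0.595057, 1.31)–(-0.5164, -0.87, 1.31)  len=0.2749
  (v3,v7,v2) [-+-] → (-0.5164, 0.87, 1.31)–(-0.5164, 0.87, -0.896005)  len=2.2060
  (v6,v4,v2) [++-] → (-0.5164, 0.595057, -1.31)–(-0.5164, 0.87, -1.31)  len=0.2749
  (v2,v7,v6) [-++] → (-0.5164, 0.87, -0.896005)–(-0.5164, 0.87, -1.31)  len=0.4140

Chained into 1 loop(s):
  loop 1: 8 segments, perimeter = 8.7200
Total perimeter = 8.720


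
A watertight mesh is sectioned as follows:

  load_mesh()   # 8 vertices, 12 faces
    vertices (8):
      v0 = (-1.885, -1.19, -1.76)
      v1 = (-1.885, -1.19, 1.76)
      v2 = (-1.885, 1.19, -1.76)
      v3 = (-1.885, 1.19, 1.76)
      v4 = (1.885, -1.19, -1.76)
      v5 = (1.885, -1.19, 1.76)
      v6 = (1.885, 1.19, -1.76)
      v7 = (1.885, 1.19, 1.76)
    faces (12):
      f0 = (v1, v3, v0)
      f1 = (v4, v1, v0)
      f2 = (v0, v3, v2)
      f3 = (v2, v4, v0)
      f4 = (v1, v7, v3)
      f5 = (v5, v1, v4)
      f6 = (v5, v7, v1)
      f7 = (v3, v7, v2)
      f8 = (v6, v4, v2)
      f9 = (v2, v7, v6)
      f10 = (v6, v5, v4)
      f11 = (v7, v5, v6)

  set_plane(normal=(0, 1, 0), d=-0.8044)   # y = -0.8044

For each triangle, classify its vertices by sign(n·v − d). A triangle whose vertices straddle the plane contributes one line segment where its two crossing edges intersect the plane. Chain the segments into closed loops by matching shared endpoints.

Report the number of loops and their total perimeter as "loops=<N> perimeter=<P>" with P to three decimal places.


Straddling triangles (8 of 12):
  (v1,v3,v0) [-+-] → (-1.885, -0.8044, 1.76)–(-1.885, -0.8044, -1.1897)  len=2.9497
  (v0,v3,v2) [-++] → (-1.885, -0.8044, -1.1897)–(-1.885, -0.8044, -1.76)  len=0.5703
  (v2,v4,v0) [+--] → (1.2742, -0.8044, -1.76)–(-1.885, -0.8044, -1.76)  len=3.1592
  (v1,v7,v3) [-++] → (-1.2742, -0.8044, 1.76)–(-1.885, -0.8044, 1.76)  len=0.6108
  (v5,v7,v1) [-+-] → (1.885, -0.8044, 1.76)–(-1.2742, -0.8044, 1.76)  len=3.1592
  (v6,v4,v2) [+-+] → (1.885, -0.8044, -1.76)–(1.2742, -0.8044, -1.76)  len=0.6108
  (v6,v5,v4) [+--] → (1.885, -0.8044, 1.1897)–(1.885, -0.8044, -1.76)  len=2.9497
  (v7,v5,v6) [+-+] → (1.885, -0.8044, 1.76)–(1.885, -0.8044, 1.1897)  len=0.5703

Chained into 1 loop(s):
  loop 1: 8 segments, perimeter = 14.5800
Total perimeter = 14.580

loops=1 perimeter=14.580


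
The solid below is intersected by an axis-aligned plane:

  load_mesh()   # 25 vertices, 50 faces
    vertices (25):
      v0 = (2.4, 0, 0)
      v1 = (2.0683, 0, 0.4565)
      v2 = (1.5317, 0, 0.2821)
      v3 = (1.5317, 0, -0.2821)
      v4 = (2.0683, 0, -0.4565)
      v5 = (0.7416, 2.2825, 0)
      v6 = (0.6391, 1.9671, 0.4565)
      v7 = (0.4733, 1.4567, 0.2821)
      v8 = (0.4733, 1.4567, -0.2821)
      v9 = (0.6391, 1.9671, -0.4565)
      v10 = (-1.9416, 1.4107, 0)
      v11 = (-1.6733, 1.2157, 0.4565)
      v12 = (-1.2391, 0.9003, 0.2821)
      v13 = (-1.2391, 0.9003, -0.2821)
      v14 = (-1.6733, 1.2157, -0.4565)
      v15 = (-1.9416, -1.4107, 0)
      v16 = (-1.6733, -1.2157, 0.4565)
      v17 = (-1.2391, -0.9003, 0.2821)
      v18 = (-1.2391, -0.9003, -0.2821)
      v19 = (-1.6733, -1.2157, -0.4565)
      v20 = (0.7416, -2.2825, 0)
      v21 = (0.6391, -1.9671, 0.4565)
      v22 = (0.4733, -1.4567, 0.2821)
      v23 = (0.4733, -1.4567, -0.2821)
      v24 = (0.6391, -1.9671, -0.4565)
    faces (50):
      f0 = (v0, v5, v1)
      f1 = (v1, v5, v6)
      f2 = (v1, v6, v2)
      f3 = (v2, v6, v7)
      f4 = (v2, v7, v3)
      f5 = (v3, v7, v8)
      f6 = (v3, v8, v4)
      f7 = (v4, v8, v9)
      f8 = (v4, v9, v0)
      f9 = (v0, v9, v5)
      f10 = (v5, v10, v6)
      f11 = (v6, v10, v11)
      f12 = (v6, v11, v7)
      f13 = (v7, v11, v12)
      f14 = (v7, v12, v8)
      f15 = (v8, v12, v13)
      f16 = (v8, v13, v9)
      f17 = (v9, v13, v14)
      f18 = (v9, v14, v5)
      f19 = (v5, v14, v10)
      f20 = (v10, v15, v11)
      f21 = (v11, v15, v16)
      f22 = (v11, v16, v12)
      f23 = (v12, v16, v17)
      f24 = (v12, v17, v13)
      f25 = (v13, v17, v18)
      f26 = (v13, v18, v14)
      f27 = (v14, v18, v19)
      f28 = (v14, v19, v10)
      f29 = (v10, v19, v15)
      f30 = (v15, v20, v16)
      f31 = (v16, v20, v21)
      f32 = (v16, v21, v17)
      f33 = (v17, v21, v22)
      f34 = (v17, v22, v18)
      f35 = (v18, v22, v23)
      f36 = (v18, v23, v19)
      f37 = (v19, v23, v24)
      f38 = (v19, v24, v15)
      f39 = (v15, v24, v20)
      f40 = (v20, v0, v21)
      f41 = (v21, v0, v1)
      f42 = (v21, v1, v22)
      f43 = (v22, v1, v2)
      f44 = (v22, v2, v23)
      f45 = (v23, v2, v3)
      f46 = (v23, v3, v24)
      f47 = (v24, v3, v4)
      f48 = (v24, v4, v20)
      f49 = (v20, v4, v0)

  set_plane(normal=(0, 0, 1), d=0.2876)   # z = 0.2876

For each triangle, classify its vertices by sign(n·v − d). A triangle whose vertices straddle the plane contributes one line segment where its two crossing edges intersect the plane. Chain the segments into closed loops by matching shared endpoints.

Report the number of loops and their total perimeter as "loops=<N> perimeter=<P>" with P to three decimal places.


Straddling triangles (20 of 50):
  (v0,v5,v1) [--+] → (1.57744, 0.8445, 0.2876)–(2.19103, 0, 0.2876)  len=1.0439
  (v1,v5,v6) [+-+] → (1.57744, 0.8445, 0.2876)–(0.677024, 2.08379, 0.2876)  len=1.5319
  (v1,v6,v2) [++-] → (1.50355, 0.0620358, 0.2876)–(1.54862, 0, 0.2876)  len=0.0767
  (v2,v6,v7) [-+-] → (1.50355, 0.0620358, 0.2876)–(0.478529, 1.4728, 0.2876)  len=1.7438
  (v5,v10,v6) [--+] → (-0.315731, 1.76124, 0.2876)–(0.677024, 2.08379, 0.2876)  len=1.0438
  (v6,v10,v11) [+-+] → (-0.315731, 1.76124, 0.2876)–(-1.77257, 1.28785, 0.2876)  len=1.5318
  (v6,v11,v7) [++-] → (0.405603, 1.4491, 0.2876)–(0.478529, 1.4728, 0.2876)  len=0.0767
  (v7,v11,v12) [-+-] → (0.405603, 1.4491, 0.2876)–(-1.25279, 0.910247, 0.2876)  len=1.7437
  (v10,v15,v11) [--+] → (-1.77257, 0.243961, 0.2876)–(-1.77257, 1.28785, 0.2876)  len=1.0439
  (v11,v15,v16) [+-+] → (-1.77257, 0.243961, 0.2876)–(-1.77257, -1.28785, 0.2876)  len=1.5318
  (v11,v16,v12) [++-] → (-1.25279, 0.833568, 0.2876)–(-1.25279, 0.910247, 0.2876)  len=0.0767
  (v12,v16,v17) [-+-] → (-1.25279, 0.833568, 0.2876)–(-1.25279, -0.910247, 0.2876)  len=1.7438
  (v15,v20,v16) [--+] → (-0.779813, -1.6104, 0.2876)–(-1.77257, -1.28785, 0.2876)  len=1.0438
  (v16,v20,v21) [+-+] → (-0.779813, -1.6104, 0.2876)–(0.677024, -2.08379, 0.2876)  len=1.5318
  (v16,v21,v17) [++-] → (-1.17987, -0.933943, 0.2876)–(-1.25279, -0.910247, 0.2876)  len=0.0767
  (v17,v21,v22) [-+-] → (-1.17987, -0.933943, 0.2876)–(0.478529, -1.4728, 0.2876)  len=1.7437
  (v20,v0,v21) [--+] → (1.29061, -1.23929, 0.2876)–(0.677024, -2.08379, 0.2876)  len=1.0439
  (v21,v0,v1) [+-+] → (1.29061, -1.23929, 0.2876)–(2.19103, 0, 0.2876)  len=1.5319
  (v21,v1,v22) [++-] → (0.523601, -1.41076, 0.2876)–(0.478529, -1.4728, 0.2876)  len=0.0767
  (v22,v1,v2) [-+-] → (0.523601, -1.41076, 0.2876)–(1.54862, 0, 0.2876)  len=1.7438

Chained into 2 loop(s):
  loop 1: 10 segments, perimeter = 12.8785
  loop 2: 10 segments, perimeter = 9.1023
Total perimeter = 21.981

loops=2 perimeter=21.981


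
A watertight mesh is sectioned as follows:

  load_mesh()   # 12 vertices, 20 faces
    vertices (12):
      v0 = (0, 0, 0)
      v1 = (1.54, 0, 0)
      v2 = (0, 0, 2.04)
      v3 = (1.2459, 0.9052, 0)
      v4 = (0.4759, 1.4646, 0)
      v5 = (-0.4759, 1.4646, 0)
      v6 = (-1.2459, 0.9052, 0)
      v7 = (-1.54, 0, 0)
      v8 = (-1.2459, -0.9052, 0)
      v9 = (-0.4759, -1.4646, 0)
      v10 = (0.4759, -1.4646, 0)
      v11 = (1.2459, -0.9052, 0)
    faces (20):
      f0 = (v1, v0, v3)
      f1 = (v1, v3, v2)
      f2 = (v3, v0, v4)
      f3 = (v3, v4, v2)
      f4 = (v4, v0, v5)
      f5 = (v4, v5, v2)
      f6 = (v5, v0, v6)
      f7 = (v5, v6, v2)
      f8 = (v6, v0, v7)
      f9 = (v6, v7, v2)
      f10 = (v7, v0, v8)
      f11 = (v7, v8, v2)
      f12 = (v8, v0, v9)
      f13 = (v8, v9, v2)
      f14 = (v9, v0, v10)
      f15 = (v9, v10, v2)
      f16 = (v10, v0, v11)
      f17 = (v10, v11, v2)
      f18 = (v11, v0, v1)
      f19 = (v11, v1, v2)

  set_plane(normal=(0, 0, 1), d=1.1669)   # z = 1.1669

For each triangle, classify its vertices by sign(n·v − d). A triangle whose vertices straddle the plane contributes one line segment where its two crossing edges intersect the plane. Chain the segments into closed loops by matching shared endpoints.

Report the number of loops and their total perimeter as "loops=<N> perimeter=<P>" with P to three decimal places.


Straddling triangles (10 of 20):
  (v1,v3,v2) [--+] → (0.533233, 0.387417, 1.1669)–(0.659105, 0, 1.1669)  len=0.4074
  (v3,v4,v2) [--+] → (0.203681, 0.626834, 1.1669)–(0.533233, 0.387417, 1.1669)  len=0.4073
  (v4,v5,v2) [--+] → (-0.203681, 0.626834, 1.1669)–(0.203681, 0.626834, 1.1669)  len=0.4074
  (v5,v6,v2) [--+] → (-0.533233, 0.387417, 1.1669)–(-0.203681, 0.626834, 1.1669)  len=0.4073
  (v6,v7,v2) [--+] → (-0.659105, 0, 1.1669)–(-0.533233, 0.387417, 1.1669)  len=0.4074
  (v7,v8,v2) [--+] → (-0.533233, -0.387417, 1.1669)–(-0.659105, 0, 1.1669)  len=0.4074
  (v8,v9,v2) [--+] → (-0.203681, -0.626834, 1.1669)–(-0.533233, -0.387417, 1.1669)  len=0.4073
  (v9,v10,v2) [--+] → (0.203681, -0.626834, 1.1669)–(-0.203681, -0.626834, 1.1669)  len=0.4074
  (v10,v11,v2) [--+] → (0.533233, -0.387417, 1.1669)–(0.203681, -0.626834, 1.1669)  len=0.4073
  (v11,v1,v2) [--+] → (0.659105, 0, 1.1669)–(0.533233, -0.387417, 1.1669)  len=0.4074

Chained into 1 loop(s):
  loop 1: 10 segments, perimeter = 4.0735
Total perimeter = 4.073

loops=1 perimeter=4.073


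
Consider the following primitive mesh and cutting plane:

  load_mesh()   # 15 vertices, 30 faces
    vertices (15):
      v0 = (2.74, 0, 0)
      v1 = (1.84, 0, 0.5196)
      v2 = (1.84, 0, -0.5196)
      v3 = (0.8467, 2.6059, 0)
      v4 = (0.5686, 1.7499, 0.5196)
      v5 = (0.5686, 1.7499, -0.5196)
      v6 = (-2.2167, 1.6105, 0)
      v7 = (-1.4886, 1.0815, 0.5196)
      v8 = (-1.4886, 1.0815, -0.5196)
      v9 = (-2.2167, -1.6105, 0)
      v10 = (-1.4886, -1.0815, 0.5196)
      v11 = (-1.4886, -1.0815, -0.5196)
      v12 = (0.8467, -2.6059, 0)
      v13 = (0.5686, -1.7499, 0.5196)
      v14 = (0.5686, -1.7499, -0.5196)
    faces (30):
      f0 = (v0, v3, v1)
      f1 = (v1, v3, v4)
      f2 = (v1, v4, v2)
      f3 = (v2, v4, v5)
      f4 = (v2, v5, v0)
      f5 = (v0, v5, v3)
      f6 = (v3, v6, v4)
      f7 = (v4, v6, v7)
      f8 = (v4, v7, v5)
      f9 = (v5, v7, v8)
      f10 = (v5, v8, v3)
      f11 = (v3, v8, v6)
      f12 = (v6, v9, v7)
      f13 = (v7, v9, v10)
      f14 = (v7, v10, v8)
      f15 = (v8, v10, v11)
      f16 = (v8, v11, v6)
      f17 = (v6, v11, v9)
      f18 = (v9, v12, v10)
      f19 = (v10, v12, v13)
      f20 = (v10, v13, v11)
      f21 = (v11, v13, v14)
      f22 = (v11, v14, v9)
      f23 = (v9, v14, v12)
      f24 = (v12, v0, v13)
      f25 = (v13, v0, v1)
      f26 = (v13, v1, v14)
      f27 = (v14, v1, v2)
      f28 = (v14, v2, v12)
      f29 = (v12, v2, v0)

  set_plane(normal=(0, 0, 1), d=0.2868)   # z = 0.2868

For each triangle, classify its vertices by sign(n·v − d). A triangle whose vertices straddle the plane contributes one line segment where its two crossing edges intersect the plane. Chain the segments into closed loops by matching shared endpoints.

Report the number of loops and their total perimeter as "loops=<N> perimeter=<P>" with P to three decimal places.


Straddling triangles (20 of 30):
  (v0,v3,v1) [--+] → (1.39496, 1.16754, 0.2868)–(2.24323, 0, 0.2868)  len=1.4432
  (v1,v3,v4) [+-+] → (1.39496, 1.16754, 0.2868)–(0.693199, 2.13342, 0.2868)  len=1.1939
  (v1,v4,v2) [++-] → (0.853417, 1.35789, 0.2868)–(1.84, 0, 0.2868)  len=1.6785
  (v2,v4,v5) [-+-] → (0.853417, 1.35789, 0.2868)–(0.5686, 1.7499, 0.2868)  len=0.4846
  (v3,v6,v4) [--+] → (-0.679317, 1.68744, 0.2868)–(0.693199, 2.13342, 0.2868)  len=1.4432
  (v4,v6,v7) [+-+] → (-0.679317, 1.68744, 0.2868)–(-1.81482, 1.31851, 0.2868)  len=1.1939
  (v4,v7,v5) [++-] → (-1.02775, 1.23123, 0.2868)–(0.5686, 1.7499, 0.2868)  len=1.6785
  (v5,v7,v8) [-+-] → (-1.02775, 1.23123, 0.2868)–(-1.4886, 1.0815, 0.2868)  len=0.4846
  (v6,v9,v7) [--+] → (-1.81482, -0.124615, 0.2868)–(-1.81482, 1.31851, 0.2868)  len=1.4431
  (v7,v9,v10) [+-+] → (-1.81482, -0.124615, 0.2868)–(-1.81482, -1.31851, 0.2868)  len=1.1939
  (v7,v10,v8) [++-] → (-1.4886, -0.596948, 0.2868)–(-1.4886, 1.0815, 0.2868)  len=1.6784
  (v8,v10,v11) [-+-] → (-1.4886, -0.596948, 0.2868)–(-1.4886, -1.0815, 0.2868)  len=0.4846
  (v9,v12,v10) [--+] → (-0.442299, -1.76449, 0.2868)–(-1.81482, -1.31851, 0.2868)  len=1.4432
  (v10,v12,v13) [+-+] → (-0.442299, -1.76449, 0.2868)–(0.693199, -2.13342, 0.2868)  len=1.1939
  (v10,v13,v11) [++-] → (0.107749, -1.60017, 0.2868)–(-1.4886, -1.0815, 0.2868)  len=1.6785
  (v11,v13,v14) [-+-] → (0.107749, -1.60017, 0.2868)–(0.5686, -1.7499, 0.2868)  len=0.4846
  (v12,v0,v13) [--+] → (1.54147, -0.96588, 0.2868)–(0.693199, -2.13342, 0.2868)  len=1.4432
  (v13,v0,v1) [+-+] → (1.54147, -0.96588, 0.2868)–(2.24323, 0, 0.2868)  len=1.1939
  (v13,v1,v14) [++-] → (1.55518, -0.39201, 0.2868)–(0.5686, -1.7499, 0.2868)  len=1.6785
  (v14,v1,v2) [-+-] → (1.55518, -0.39201, 0.2868)–(1.84, 0, 0.2868)  len=0.4846

Chained into 2 loop(s):
  loop 1: 10 segments, perimeter = 13.1853
  loop 2: 10 segments, perimeter = 10.8151
Total perimeter = 24.000

loops=2 perimeter=24.000


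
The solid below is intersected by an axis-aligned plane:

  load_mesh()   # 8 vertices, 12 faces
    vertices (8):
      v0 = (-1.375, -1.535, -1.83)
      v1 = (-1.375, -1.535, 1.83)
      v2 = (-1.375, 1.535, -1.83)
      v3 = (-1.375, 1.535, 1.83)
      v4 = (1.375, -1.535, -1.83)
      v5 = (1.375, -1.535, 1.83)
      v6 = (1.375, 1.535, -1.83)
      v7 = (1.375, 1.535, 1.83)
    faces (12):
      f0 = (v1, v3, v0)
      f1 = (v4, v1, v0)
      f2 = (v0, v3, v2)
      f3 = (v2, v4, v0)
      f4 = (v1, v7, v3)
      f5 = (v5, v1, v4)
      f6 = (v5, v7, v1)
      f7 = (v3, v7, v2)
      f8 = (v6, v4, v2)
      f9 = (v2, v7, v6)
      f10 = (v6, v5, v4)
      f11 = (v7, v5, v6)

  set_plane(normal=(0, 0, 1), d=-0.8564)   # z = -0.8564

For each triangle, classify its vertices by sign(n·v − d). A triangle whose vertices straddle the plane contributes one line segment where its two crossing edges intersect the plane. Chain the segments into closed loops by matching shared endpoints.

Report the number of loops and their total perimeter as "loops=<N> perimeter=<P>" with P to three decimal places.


Straddling triangles (8 of 12):
  (v1,v3,v0) [++-] → (-1.375, -0.718346, -0.8564)–(-1.375, -1.535, -0.8564)  len=0.8167
  (v4,v1,v0) [-+-] → (0.64347, -1.535, -0.8564)–(-1.375, -1.535, -0.8564)  len=2.0185
  (v0,v3,v2) [-+-] → (-1.375, -0.718346, -0.8564)–(-1.375, 1.535, -0.8564)  len=2.2533
  (v5,v1,v4) [++-] → (0.64347, -1.535, -0.8564)–(1.375, -1.535, -0.8564)  len=0.7315
  (v3,v7,v2) [++-] → (-0.64347, 1.535, -0.8564)–(-1.375, 1.535, -0.8564)  len=0.7315
  (v2,v7,v6) [-+-] → (-0.64347, 1.535, -0.8564)–(1.375, 1.535, -0.8564)  len=2.0185
  (v6,v5,v4) [-+-] → (1.375, 0.718346, -0.8564)–(1.375, -1.535, -0.8564)  len=2.2533
  (v7,v5,v6) [++-] → (1.375, 0.718346, -0.8564)–(1.375, 1.535, -0.8564)  len=0.8167

Chained into 1 loop(s):
  loop 1: 8 segments, perimeter = 11.6400
Total perimeter = 11.640

loops=1 perimeter=11.640
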